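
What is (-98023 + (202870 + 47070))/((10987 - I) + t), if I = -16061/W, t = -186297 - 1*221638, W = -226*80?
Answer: -2746659360/7176835901 ≈ -0.38271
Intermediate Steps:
W = -18080
t = -407935 (t = -186297 - 221638 = -407935)
I = 16061/18080 (I = -16061/(-18080) = -16061*(-1/18080) = 16061/18080 ≈ 0.88833)
(-98023 + (202870 + 47070))/((10987 - I) + t) = (-98023 + (202870 + 47070))/((10987 - 1*16061/18080) - 407935) = (-98023 + 249940)/((10987 - 16061/18080) - 407935) = 151917/(198628899/18080 - 407935) = 151917/(-7176835901/18080) = 151917*(-18080/7176835901) = -2746659360/7176835901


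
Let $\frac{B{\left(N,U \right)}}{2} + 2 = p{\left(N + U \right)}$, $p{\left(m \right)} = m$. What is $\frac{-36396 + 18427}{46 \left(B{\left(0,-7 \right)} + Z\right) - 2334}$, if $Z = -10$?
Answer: $\frac{17969}{3622} \approx 4.9611$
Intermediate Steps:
$B{\left(N,U \right)} = -4 + 2 N + 2 U$ ($B{\left(N,U \right)} = -4 + 2 \left(N + U\right) = -4 + \left(2 N + 2 U\right) = -4 + 2 N + 2 U$)
$\frac{-36396 + 18427}{46 \left(B{\left(0,-7 \right)} + Z\right) - 2334} = \frac{-36396 + 18427}{46 \left(\left(-4 + 2 \cdot 0 + 2 \left(-7\right)\right) - 10\right) - 2334} = - \frac{17969}{46 \left(\left(-4 + 0 - 14\right) - 10\right) - 2334} = - \frac{17969}{46 \left(-18 - 10\right) - 2334} = - \frac{17969}{46 \left(-28\right) - 2334} = - \frac{17969}{-1288 - 2334} = - \frac{17969}{-3622} = \left(-17969\right) \left(- \frac{1}{3622}\right) = \frac{17969}{3622}$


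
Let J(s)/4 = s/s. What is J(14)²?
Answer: 16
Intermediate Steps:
J(s) = 4 (J(s) = 4*(s/s) = 4*1 = 4)
J(14)² = 4² = 16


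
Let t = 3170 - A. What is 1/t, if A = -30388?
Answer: 1/33558 ≈ 2.9799e-5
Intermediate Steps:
t = 33558 (t = 3170 - 1*(-30388) = 3170 + 30388 = 33558)
1/t = 1/33558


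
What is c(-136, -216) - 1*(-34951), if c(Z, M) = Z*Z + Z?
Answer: 53311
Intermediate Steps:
c(Z, M) = Z + Z² (c(Z, M) = Z² + Z = Z + Z²)
c(-136, -216) - 1*(-34951) = -136*(1 - 136) - 1*(-34951) = -136*(-135) + 34951 = 18360 + 34951 = 53311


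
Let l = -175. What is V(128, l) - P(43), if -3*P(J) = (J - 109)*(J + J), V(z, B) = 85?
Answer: -1807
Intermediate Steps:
P(J) = -2*J*(-109 + J)/3 (P(J) = -(J - 109)*(J + J)/3 = -(-109 + J)*2*J/3 = -2*J*(-109 + J)/3)
V(128, l) - P(43) = 85 - 2*43*(109 - 1*43)/3 = 85 - 2*43*(109 - 43)/3 = 85 - 2*43*66/3 = 85 - 1*1892 = 85 - 1892 = -1807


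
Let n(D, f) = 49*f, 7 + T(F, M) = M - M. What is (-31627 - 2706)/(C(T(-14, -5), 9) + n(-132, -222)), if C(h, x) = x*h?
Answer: 34333/10941 ≈ 3.1380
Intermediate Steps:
T(F, M) = -7 (T(F, M) = -7 + (M - M) = -7 + 0 = -7)
C(h, x) = h*x
(-31627 - 2706)/(C(T(-14, -5), 9) + n(-132, -222)) = (-31627 - 2706)/(-7*9 + 49*(-222)) = -34333/(-63 - 10878) = -34333/(-10941) = -34333*(-1/10941) = 34333/10941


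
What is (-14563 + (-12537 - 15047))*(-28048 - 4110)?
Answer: 1355363226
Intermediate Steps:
(-14563 + (-12537 - 15047))*(-28048 - 4110) = (-14563 - 27584)*(-32158) = -42147*(-32158) = 1355363226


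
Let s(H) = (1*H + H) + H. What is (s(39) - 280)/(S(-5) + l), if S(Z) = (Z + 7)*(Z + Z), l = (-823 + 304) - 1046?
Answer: 163/1585 ≈ 0.10284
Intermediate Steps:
l = -1565 (l = -519 - 1046 = -1565)
s(H) = 3*H (s(H) = (H + H) + H = 2*H + H = 3*H)
S(Z) = 2*Z*(7 + Z) (S(Z) = (7 + Z)*(2*Z) = 2*Z*(7 + Z))
(s(39) - 280)/(S(-5) + l) = (3*39 - 280)/(2*(-5)*(7 - 5) - 1565) = (117 - 280)/(2*(-5)*2 - 1565) = -163/(-20 - 1565) = -163/(-1585) = -163*(-1/1585) = 163/1585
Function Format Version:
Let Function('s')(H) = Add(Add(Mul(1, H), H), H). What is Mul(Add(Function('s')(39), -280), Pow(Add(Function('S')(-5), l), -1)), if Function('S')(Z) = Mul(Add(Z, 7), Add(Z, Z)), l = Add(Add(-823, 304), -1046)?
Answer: Rational(163, 1585) ≈ 0.10284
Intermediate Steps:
l = -1565 (l = Add(-519, -1046) = -1565)
Function('s')(H) = Mul(3, H) (Function('s')(H) = Add(Add(H, H), H) = Add(Mul(2, H), H) = Mul(3, H))
Function('S')(Z) = Mul(2, Z, Add(7, Z)) (Function('S')(Z) = Mul(Add(7, Z), Mul(2, Z)) = Mul(2, Z, Add(7, Z)))
Mul(Add(Function('s')(39), -280), Pow(Add(Function('S')(-5), l), -1)) = Mul(Add(Mul(3, 39), -280), Pow(Add(Mul(2, -5, Add(7, -5)), -1565), -1)) = Mul(Add(117, -280), Pow(Add(Mul(2, -5, 2), -1565), -1)) = Mul(-163, Pow(Add(-20, -1565), -1)) = Mul(-163, Pow(-1585, -1)) = Mul(-163, Rational(-1, 1585)) = Rational(163, 1585)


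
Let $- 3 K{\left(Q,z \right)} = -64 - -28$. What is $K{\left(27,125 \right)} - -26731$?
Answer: $26743$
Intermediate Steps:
$K{\left(Q,z \right)} = 12$ ($K{\left(Q,z \right)} = - \frac{-64 - -28}{3} = - \frac{-64 + 28}{3} = \left(- \frac{1}{3}\right) \left(-36\right) = 12$)
$K{\left(27,125 \right)} - -26731 = 12 - -26731 = 12 + 26731 = 26743$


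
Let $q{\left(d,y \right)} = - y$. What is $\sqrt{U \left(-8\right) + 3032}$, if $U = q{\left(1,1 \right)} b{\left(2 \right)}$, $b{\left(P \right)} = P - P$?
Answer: $2 \sqrt{758} \approx 55.064$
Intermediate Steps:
$b{\left(P \right)} = 0$
$U = 0$ ($U = \left(-1\right) 1 \cdot 0 = \left(-1\right) 0 = 0$)
$\sqrt{U \left(-8\right) + 3032} = \sqrt{0 \left(-8\right) + 3032} = \sqrt{0 + 3032} = \sqrt{3032} = 2 \sqrt{758}$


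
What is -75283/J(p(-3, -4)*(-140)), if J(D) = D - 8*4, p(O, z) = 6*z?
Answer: -5791/256 ≈ -22.621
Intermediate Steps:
J(D) = -32 + D (J(D) = D - 32 = -32 + D)
-75283/J(p(-3, -4)*(-140)) = -75283/(-32 + (6*(-4))*(-140)) = -75283/(-32 - 24*(-140)) = -75283/(-32 + 3360) = -75283/3328 = -75283*1/3328 = -5791/256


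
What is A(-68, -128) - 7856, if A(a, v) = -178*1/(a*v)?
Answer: -34189401/4352 ≈ -7856.0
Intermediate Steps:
A(a, v) = -178/(a*v)
A(-68, -128) - 7856 = -178/(-68*(-128)) - 7856 = -178*(-1/68)*(-1/128) - 7856 = -89/4352 - 7856 = -34189401/4352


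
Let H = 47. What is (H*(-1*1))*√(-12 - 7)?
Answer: -47*I*√19 ≈ -204.87*I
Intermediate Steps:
(H*(-1*1))*√(-12 - 7) = (47*(-1*1))*√(-12 - 7) = (47*(-1))*√(-19) = -47*I*√19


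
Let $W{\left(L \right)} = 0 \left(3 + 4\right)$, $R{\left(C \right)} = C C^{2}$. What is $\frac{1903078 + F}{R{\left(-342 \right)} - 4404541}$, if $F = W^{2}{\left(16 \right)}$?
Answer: $- \frac{1903078}{44406229} \approx -0.042856$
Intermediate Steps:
$R{\left(C \right)} = C^{3}$
$W{\left(L \right)} = 0$ ($W{\left(L \right)} = 0 \cdot 7 = 0$)
$F = 0$ ($F = 0^{2} = 0$)
$\frac{1903078 + F}{R{\left(-342 \right)} - 4404541} = \frac{1903078 + 0}{\left(-342\right)^{3} - 4404541} = \frac{1903078}{-40001688 - 4404541} = \frac{1903078}{-44406229} = 1903078 \left(- \frac{1}{44406229}\right) = - \frac{1903078}{44406229}$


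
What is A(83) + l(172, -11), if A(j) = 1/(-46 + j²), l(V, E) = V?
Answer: 1176997/6843 ≈ 172.00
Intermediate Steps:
A(83) + l(172, -11) = 1/(-46 + 83²) + 172 = 1/(-46 + 6889) + 172 = 1/6843 + 172 = 1176997/6843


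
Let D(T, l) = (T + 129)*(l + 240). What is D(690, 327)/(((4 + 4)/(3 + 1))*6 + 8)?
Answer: 464373/20 ≈ 23219.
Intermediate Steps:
D(T, l) = (129 + T)*(240 + l)
D(690, 327)/(((4 + 4)/(3 + 1))*6 + 8) = (30960 + 129*327 + 240*690 + 690*327)/(((4 + 4)/(3 + 1))*6 + 8) = (30960 + 42183 + 165600 + 225630)/((8/4)*6 + 8) = 464373/((8*(¼))*6 + 8) = 464373/(2*6 + 8) = 464373/(12 + 8) = 464373/20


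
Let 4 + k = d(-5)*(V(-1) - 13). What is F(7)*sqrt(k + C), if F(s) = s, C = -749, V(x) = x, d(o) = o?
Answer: 7*I*sqrt(683) ≈ 182.94*I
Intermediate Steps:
k = 66 (k = -4 - 5*(-1 - 13) = -4 - 5*(-14) = -4 + 70 = 66)
F(7)*sqrt(k + C) = 7*sqrt(66 - 749) = 7*sqrt(-683) = 7*(I*sqrt(683)) = 7*I*sqrt(683)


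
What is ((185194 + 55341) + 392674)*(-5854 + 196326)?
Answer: 120608584648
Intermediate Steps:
((185194 + 55341) + 392674)*(-5854 + 196326) = (240535 + 392674)*190472 = 633209*190472 = 120608584648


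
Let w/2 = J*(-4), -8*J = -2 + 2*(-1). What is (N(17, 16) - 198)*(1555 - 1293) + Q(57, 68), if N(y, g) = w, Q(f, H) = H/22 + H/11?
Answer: -582062/11 ≈ -52915.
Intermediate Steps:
J = ½ (J = -(-2 + 2*(-1))/8 = -(-2 - 2)/8 = -⅛*(-4) = ½ ≈ 0.50000)
Q(f, H) = 3*H/22 (Q(f, H) = H*(1/22) + H*(1/11) = H/22 + H/11 = 3*H/22)
w = -4 (w = 2*((½)*(-4)) = 2*(-2) = -4)
N(y, g) = -4
(N(17, 16) - 198)*(1555 - 1293) + Q(57, 68) = (-4 - 198)*(1555 - 1293) + (3/22)*68 = -202*262 + 102/11 = -52924 + 102/11 = -582062/11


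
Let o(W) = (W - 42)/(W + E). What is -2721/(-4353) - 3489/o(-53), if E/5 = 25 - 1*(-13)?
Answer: 693654008/137845 ≈ 5032.1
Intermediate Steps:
E = 190 (E = 5*(25 - 1*(-13)) = 5*(25 + 13) = 5*38 = 190)
o(W) = (-42 + W)/(190 + W) (o(W) = (W - 42)/(W + 190) = (-42 + W)/(190 + W))
-2721/(-4353) - 3489/o(-53) = -2721/(-4353) - 3489*(190 - 53)/(-42 - 53) = -2721*(-1/4353) - 3489/(-95/137) = 907/1451 - 3489/((1/137)*(-95)) = 907/1451 - 3489/(-95/137) = 907/1451 - 3489*(-137/95) = 907/1451 + 477993/95 = 693654008/137845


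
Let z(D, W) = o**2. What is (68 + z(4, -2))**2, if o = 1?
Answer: 4761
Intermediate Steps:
z(D, W) = 1 (z(D, W) = 1**2 = 1)
(68 + z(4, -2))**2 = (68 + 1)**2 = 69**2 = 4761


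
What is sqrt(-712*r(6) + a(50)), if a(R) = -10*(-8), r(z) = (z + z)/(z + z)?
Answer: 2*I*sqrt(158) ≈ 25.14*I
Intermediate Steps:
r(z) = 1 (r(z) = (2*z)/((2*z)) = (2*z)*(1/(2*z)) = 1)
a(R) = 80
sqrt(-712*r(6) + a(50)) = sqrt(-712*1 + 80) = sqrt(-712 + 80) = sqrt(-632) = 2*I*sqrt(158)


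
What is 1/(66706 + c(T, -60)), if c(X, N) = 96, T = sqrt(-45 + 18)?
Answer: 1/66802 ≈ 1.4970e-5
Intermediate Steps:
T = 3*I*sqrt(3) (T = sqrt(-27) = 3*I*sqrt(3) ≈ 5.1962*I)
1/(66706 + c(T, -60)) = 1/(66706 + 96) = 1/66802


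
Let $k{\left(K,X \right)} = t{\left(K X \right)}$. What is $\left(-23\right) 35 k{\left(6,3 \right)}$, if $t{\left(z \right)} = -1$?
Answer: $805$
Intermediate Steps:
$k{\left(K,X \right)} = -1$
$\left(-23\right) 35 k{\left(6,3 \right)} = \left(-23\right) 35 \left(-1\right) = \left(-805\right) \left(-1\right) = 805$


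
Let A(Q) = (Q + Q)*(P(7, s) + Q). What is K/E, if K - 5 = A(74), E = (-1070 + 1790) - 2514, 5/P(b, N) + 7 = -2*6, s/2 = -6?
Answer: -207443/34086 ≈ -6.0859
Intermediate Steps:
s = -12 (s = 2*(-6) = -12)
P(b, N) = -5/19 (P(b, N) = 5/(-7 - 2*6) = 5/(-7 - 12) = 5/(-19) = 5*(-1/19) = -5/19)
A(Q) = 2*Q*(-5/19 + Q) (A(Q) = (Q + Q)*(-5/19 + Q) = (2*Q)*(-5/19 + Q) = 2*Q*(-5/19 + Q))
E = -1794 (E = 720 - 2514 = -1794)
K = 207443/19 (K = 5 + (2/19)*74*(-5 + 19*74) = 5 + (2/19)*74*(-5 + 1406) = 5 + (2/19)*74*1401 = 5 + 207348/19 = 207443/19 ≈ 10918.)
K/E = (207443/19)/(-1794) = (207443/19)*(-1/1794) = -207443/34086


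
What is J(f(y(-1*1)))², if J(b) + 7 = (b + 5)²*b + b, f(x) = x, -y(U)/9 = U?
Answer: 3118756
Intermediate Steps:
y(U) = -9*U
J(b) = -7 + b + b*(5 + b)² (J(b) = -7 + ((b + 5)²*b + b) = -7 + ((5 + b)²*b + b) = -7 + (b*(5 + b)² + b) = -7 + (b + b*(5 + b)²) = -7 + b + b*(5 + b)²)
J(f(y(-1*1)))² = (-7 - (-9) + (-(-9))*(5 - (-9))²)² = (-7 - 9*(-1) + (-9*(-1))*(5 - 9*(-1))²)² = (-7 + 9 + 9*(5 + 9)²)² = (-7 + 9 + 9*14²)² = (-7 + 9 + 9*196)² = (-7 + 9 + 1764)² = 1766² = 3118756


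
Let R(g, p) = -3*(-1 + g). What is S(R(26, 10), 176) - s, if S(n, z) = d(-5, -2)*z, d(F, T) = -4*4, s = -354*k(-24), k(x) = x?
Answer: -11312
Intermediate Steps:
R(g, p) = 3 - 3*g
s = 8496 (s = -354*(-24) = 8496)
d(F, T) = -16
S(n, z) = -16*z
S(R(26, 10), 176) - s = -16*176 - 1*8496 = -2816 - 8496 = -11312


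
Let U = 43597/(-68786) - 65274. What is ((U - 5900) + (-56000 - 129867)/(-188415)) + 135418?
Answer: 832626995541067/12960314190 ≈ 64244.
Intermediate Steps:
U = -4489980961/68786 (U = 43597*(-1/68786) - 65274 = -43597/68786 - 65274 = -4489980961/68786 ≈ -65275.)
((U - 5900) + (-56000 - 129867)/(-188415)) + 135418 = ((-4489980961/68786 - 5900) + (-56000 - 129867)/(-188415)) + 135418 = (-4895818361/68786 - 185867*(-1/188415)) + 135418 = (-4895818361/68786 + 185867/188415) + 135418 = -922432831440353/12960314190 + 135418 = 832626995541067/12960314190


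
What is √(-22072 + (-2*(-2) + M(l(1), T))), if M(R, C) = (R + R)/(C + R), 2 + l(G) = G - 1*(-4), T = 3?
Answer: I*√22067 ≈ 148.55*I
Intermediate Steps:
l(G) = 2 + G (l(G) = -2 + (G - 1*(-4)) = -2 + (G + 4) = -2 + (4 + G) = 2 + G)
M(R, C) = 2*R/(C + R) (M(R, C) = (2*R)/(C + R) = 2*R/(C + R))
√(-22072 + (-2*(-2) + M(l(1), T))) = √(-22072 + (-2*(-2) + 2*(2 + 1)/(3 + (2 + 1)))) = √(-22072 + (4 + 2*3/(3 + 3))) = √(-22072 + (4 + 2*3/6)) = √(-22072 + (4 + 2*3*(⅙))) = √(-22072 + (4 + 1)) = √(-22072 + 5) = √(-22067) = I*√22067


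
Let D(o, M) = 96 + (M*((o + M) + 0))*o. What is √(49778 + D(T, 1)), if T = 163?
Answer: √76606 ≈ 276.78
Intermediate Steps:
D(o, M) = 96 + M*o*(M + o) (D(o, M) = 96 + (M*((M + o) + 0))*o = 96 + (M*(M + o))*o = 96 + M*o*(M + o))
√(49778 + D(T, 1)) = √(49778 + (96 + 1*163² + 163*1²)) = √(49778 + (96 + 1*26569 + 163*1)) = √(49778 + (96 + 26569 + 163)) = √(49778 + 26828) = √76606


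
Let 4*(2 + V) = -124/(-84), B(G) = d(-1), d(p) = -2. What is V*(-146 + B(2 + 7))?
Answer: 5069/21 ≈ 241.38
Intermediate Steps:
B(G) = -2
V = -137/84 (V = -2 + (-124/(-84))/4 = -2 + (-124*(-1/84))/4 = -2 + (¼)*(31/21) = -2 + 31/84 = -137/84 ≈ -1.6310)
V*(-146 + B(2 + 7)) = -137*(-146 - 2)/84 = -137/84*(-148) = 5069/21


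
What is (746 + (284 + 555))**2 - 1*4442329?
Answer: -1930104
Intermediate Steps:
(746 + (284 + 555))**2 - 1*4442329 = (746 + 839)**2 - 4442329 = 1585**2 - 4442329 = 2512225 - 4442329 = -1930104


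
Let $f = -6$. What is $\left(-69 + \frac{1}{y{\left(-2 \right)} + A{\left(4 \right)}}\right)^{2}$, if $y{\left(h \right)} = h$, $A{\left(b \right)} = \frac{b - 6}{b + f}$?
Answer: $4900$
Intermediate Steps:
$A{\left(b \right)} = 1$ ($A{\left(b \right)} = \frac{b - 6}{b - 6} = \frac{-6 + b}{-6 + b} = 1$)
$\left(-69 + \frac{1}{y{\left(-2 \right)} + A{\left(4 \right)}}\right)^{2} = \left(-69 + \frac{1}{-2 + 1}\right)^{2} = \left(-69 + \frac{1}{-1}\right)^{2} = \left(-69 - 1\right)^{2} = \left(-70\right)^{2} = 4900$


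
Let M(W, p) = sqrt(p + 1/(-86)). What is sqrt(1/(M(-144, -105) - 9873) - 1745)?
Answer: sqrt((1481641196 - 1745*I*sqrt(776666))/(-849078 + I*sqrt(776666))) ≈ 0.e-9 - 41.773*I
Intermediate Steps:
M(W, p) = sqrt(-1/86 + p) (M(W, p) = sqrt(p - 1/86) = sqrt(-1/86 + p))
sqrt(1/(M(-144, -105) - 9873) - 1745) = sqrt(1/(sqrt(-86 + 7396*(-105))/86 - 9873) - 1745) = sqrt(1/(sqrt(-86 - 776580)/86 - 9873) - 1745) = sqrt(1/(sqrt(-776666)/86 - 9873) - 1745) = sqrt(1/((I*sqrt(776666))/86 - 9873) - 1745) = sqrt(1/(I*sqrt(776666)/86 - 9873) - 1745) = sqrt(1/(-9873 + I*sqrt(776666)/86) - 1745) = sqrt(-1745 + 1/(-9873 + I*sqrt(776666)/86))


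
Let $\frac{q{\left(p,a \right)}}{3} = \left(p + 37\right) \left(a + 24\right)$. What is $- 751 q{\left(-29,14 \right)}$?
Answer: $-684912$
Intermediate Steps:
$q{\left(p,a \right)} = 3 \left(24 + a\right) \left(37 + p\right)$ ($q{\left(p,a \right)} = 3 \left(p + 37\right) \left(a + 24\right) = 3 \left(37 + p\right) \left(24 + a\right) = 3 \left(24 + a\right) \left(37 + p\right)$)
$- 751 q{\left(-29,14 \right)} = - 751 \left(2664 + 72 \left(-29\right) + 111 \cdot 14 + 3 \cdot 14 \left(-29\right)\right) = - 751 \left(2664 - 2088 + 1554 - 1218\right) = \left(-751\right) 912 = -684912$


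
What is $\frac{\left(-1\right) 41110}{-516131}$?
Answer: $\frac{41110}{516131} \approx 0.07965$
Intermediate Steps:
$\frac{\left(-1\right) 41110}{-516131} = \left(-41110\right) \left(- \frac{1}{516131}\right) = \frac{41110}{516131}$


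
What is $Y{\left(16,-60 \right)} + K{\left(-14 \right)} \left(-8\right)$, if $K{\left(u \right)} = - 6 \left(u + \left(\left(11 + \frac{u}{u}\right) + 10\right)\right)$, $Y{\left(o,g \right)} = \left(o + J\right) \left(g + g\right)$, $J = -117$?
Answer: $12504$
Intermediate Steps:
$Y{\left(o,g \right)} = 2 g \left(-117 + o\right)$ ($Y{\left(o,g \right)} = \left(o - 117\right) \left(g + g\right) = \left(-117 + o\right) 2 g = 2 g \left(-117 + o\right)$)
$K{\left(u \right)} = -132 - 6 u$ ($K{\left(u \right)} = - 6 \left(u + \left(\left(11 + 1\right) + 10\right)\right) = - 6 \left(u + \left(12 + 10\right)\right) = - 6 \left(u + 22\right) = - 6 \left(22 + u\right) = -132 - 6 u$)
$Y{\left(16,-60 \right)} + K{\left(-14 \right)} \left(-8\right) = 2 \left(-60\right) \left(-117 + 16\right) + \left(-132 - -84\right) \left(-8\right) = 2 \left(-60\right) \left(-101\right) + \left(-132 + 84\right) \left(-8\right) = 12120 - -384 = 12120 + 384 = 12504$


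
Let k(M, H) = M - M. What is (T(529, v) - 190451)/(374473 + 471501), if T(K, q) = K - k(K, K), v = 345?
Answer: -94961/422987 ≈ -0.22450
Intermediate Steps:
k(M, H) = 0
T(K, q) = K (T(K, q) = K - 1*0 = K + 0 = K)
(T(529, v) - 190451)/(374473 + 471501) = (529 - 190451)/(374473 + 471501) = -189922/845974 = -189922*1/845974 = -94961/422987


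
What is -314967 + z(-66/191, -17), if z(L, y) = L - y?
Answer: -60155516/191 ≈ -3.1495e+5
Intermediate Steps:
-314967 + z(-66/191, -17) = -314967 + (-66/191 - 1*(-17)) = -314967 + (-66*1/191 + 17) = -314967 + (-66/191 + 17) = -314967 + 3181/191 = -60155516/191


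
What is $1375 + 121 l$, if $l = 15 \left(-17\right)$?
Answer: $-29480$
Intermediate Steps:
$l = -255$
$1375 + 121 l = 1375 + 121 \left(-255\right) = 1375 - 30855 = -29480$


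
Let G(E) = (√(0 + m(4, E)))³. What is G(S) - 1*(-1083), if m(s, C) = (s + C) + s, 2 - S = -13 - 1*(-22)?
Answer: 1084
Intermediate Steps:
S = -7 (S = 2 - (-13 - 1*(-22)) = 2 - (-13 + 22) = 2 - 1*9 = 2 - 9 = -7)
m(s, C) = C + 2*s (m(s, C) = (C + s) + s = C + 2*s)
G(E) = (8 + E)^(3/2) (G(E) = (√(0 + (E + 2*4)))³ = (√(0 + (E + 8)))³ = (√(0 + (8 + E)))³ = (√(8 + E))³ = (8 + E)^(3/2))
G(S) - 1*(-1083) = (8 - 7)^(3/2) - 1*(-1083) = 1^(3/2) + 1083 = 1 + 1083 = 1084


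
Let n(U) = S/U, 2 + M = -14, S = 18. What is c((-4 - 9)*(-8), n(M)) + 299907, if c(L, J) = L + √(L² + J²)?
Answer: 300011 + √692305/8 ≈ 3.0012e+5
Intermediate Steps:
M = -16 (M = -2 - 14 = -16)
n(U) = 18/U
c(L, J) = L + √(J² + L²)
c((-4 - 9)*(-8), n(M)) + 299907 = ((-4 - 9)*(-8) + √((18/(-16))² + ((-4 - 9)*(-8))²)) + 299907 = (-13*(-8) + √((18*(-1/16))² + (-13*(-8))²)) + 299907 = (104 + √((-9/8)² + 104²)) + 299907 = (104 + √(81/64 + 10816)) + 299907 = (104 + √(692305/64)) + 299907 = (104 + √692305/8) + 299907 = 300011 + √692305/8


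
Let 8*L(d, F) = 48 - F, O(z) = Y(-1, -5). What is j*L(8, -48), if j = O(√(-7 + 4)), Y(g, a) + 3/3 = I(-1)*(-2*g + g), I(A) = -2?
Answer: -36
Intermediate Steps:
Y(g, a) = -1 + 2*g (Y(g, a) = -1 - 2*(-2*g + g) = -1 - (-2)*g = -1 + 2*g)
O(z) = -3 (O(z) = -1 + 2*(-1) = -1 - 2 = -3)
L(d, F) = 6 - F/8 (L(d, F) = (48 - F)/8 = 6 - F/8)
j = -3
j*L(8, -48) = -3*(6 - ⅛*(-48)) = -3*(6 + 6) = -3*12 = -36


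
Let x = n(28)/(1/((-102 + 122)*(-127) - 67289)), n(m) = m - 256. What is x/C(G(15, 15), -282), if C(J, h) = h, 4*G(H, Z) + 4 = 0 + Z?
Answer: -2653502/47 ≈ -56458.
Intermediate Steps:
G(H, Z) = -1 + Z/4 (G(H, Z) = -1 + (0 + Z)/4 = -1 + Z/4)
n(m) = -256 + m
x = 15921012 (x = (-256 + 28)/(1/((-102 + 122)*(-127) - 67289)) = -228/(1/(20*(-127) - 67289)) = -228/(1/(-2540 - 67289)) = -228/(1/(-69829)) = -228/(-1/69829) = -228*(-69829) = 15921012)
x/C(G(15, 15), -282) = 15921012/(-282) = 15921012*(-1/282) = -2653502/47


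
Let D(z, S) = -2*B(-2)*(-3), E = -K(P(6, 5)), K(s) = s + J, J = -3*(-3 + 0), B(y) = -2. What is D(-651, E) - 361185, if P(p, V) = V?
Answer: -361197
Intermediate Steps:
J = 9 (J = -3*(-3) = 9)
K(s) = 9 + s (K(s) = s + 9 = 9 + s)
E = -14 (E = -(9 + 5) = -1*14 = -14)
D(z, S) = -12 (D(z, S) = -2*(-2)*(-3) = 4*(-3) = -12)
D(-651, E) - 361185 = -12 - 361185 = -361197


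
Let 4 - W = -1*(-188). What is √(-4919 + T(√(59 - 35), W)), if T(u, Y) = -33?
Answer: 2*I*√1238 ≈ 70.37*I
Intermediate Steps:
W = -184 (W = 4 - (-1)*(-188) = 4 - 1*188 = 4 - 188 = -184)
√(-4919 + T(√(59 - 35), W)) = √(-4919 - 33) = √(-4952) = 2*I*√1238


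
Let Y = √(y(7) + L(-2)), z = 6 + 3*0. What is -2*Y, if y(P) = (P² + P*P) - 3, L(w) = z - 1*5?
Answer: -8*√6 ≈ -19.596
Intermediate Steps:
z = 6 (z = 6 + 0 = 6)
L(w) = 1 (L(w) = 6 - 1*5 = 6 - 5 = 1)
y(P) = -3 + 2*P² (y(P) = (P² + P²) - 3 = 2*P² - 3 = -3 + 2*P²)
Y = 4*√6 (Y = √((-3 + 2*7²) + 1) = √((-3 + 2*49) + 1) = √((-3 + 98) + 1) = √(95 + 1) = √96 = 4*√6 ≈ 9.7980)
-2*Y = -8*√6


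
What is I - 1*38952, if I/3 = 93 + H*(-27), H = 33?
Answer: -41346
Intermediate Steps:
I = -2394 (I = 3*(93 + 33*(-27)) = 3*(93 - 891) = 3*(-798) = -2394)
I - 1*38952 = -2394 - 1*38952 = -2394 - 38952 = -41346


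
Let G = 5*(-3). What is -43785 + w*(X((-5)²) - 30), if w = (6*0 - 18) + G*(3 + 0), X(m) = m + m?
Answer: -45045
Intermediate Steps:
G = -15
X(m) = 2*m
w = -63 (w = (6*0 - 18) - 15*(3 + 0) = (0 - 18) - 15*3 = -18 - 45 = -63)
-43785 + w*(X((-5)²) - 30) = -43785 - 63*(2*(-5)² - 30) = -43785 - 63*(2*25 - 30) = -43785 - 63*(50 - 30) = -43785 - 63*20 = -43785 - 1260 = -45045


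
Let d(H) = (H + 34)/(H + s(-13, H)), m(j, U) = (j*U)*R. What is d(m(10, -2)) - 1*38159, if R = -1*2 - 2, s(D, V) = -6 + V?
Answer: -2938186/77 ≈ -38158.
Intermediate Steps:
R = -4 (R = -2 - 2 = -4)
m(j, U) = -4*U*j (m(j, U) = (j*U)*(-4) = (U*j)*(-4) = -4*U*j)
d(H) = (34 + H)/(-6 + 2*H) (d(H) = (H + 34)/(H + (-6 + H)) = (34 + H)/(-6 + 2*H))
d(m(10, -2)) - 1*38159 = (34 - 4*(-2)*10)/(2*(-3 - 4*(-2)*10)) - 1*38159 = (34 + 80)/(2*(-3 + 80)) - 38159 = (1/2)*114/77 - 38159 = (1/2)*(1/77)*114 - 38159 = 57/77 - 38159 = -2938186/77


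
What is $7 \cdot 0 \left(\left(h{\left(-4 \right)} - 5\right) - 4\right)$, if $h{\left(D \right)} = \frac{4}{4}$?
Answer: $0$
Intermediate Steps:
$h{\left(D \right)} = 1$ ($h{\left(D \right)} = 4 \cdot \frac{1}{4} = 1$)
$7 \cdot 0 \left(\left(h{\left(-4 \right)} - 5\right) - 4\right) = 7 \cdot 0 \left(\left(1 - 5\right) - 4\right) = 7 \cdot 0 \left(-4 - 4\right) = 7 \cdot 0 \left(-8\right) = 7 \cdot 0 = 0$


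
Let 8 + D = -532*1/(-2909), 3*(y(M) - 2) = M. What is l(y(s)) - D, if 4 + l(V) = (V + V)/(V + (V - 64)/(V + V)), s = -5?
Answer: 6328748/1661039 ≈ 3.8101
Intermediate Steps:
y(M) = 2 + M/3
D = -22740/2909 (D = -8 - 532*1/(-2909) = -8 - 532*(-1/2909) = -8 + 532/2909 = -22740/2909 ≈ -7.8171)
l(V) = -4 + 2*V/(V + (-64 + V)/(2*V)) (l(V) = -4 + (V + V)/(V + (V - 64)/(V + V)) = -4 + (2*V)/(V + (-64 + V)/((2*V))) = -4 + (2*V)/(V + (-64 + V)*(1/(2*V))) = -4 + (2*V)/(V + (-64 + V)/(2*V)) = -4 + 2*V/(V + (-64 + V)/(2*V)))
l(y(s)) - D = 4*(64 - (2 + (⅓)*(-5)) - (2 + (⅓)*(-5))²)/(-64 + (2 + (⅓)*(-5)) + 2*(2 + (⅓)*(-5))²) - 1*(-22740/2909) = 4*(64 - (2 - 5/3) - (2 - 5/3)²)/(-64 + (2 - 5/3) + 2*(2 - 5/3)²) + 22740/2909 = 4*(64 - 1*⅓ - (⅓)²)/(-64 + ⅓ + 2*(⅓)²) + 22740/2909 = 4*(64 - ⅓ - 1*⅑)/(-64 + ⅓ + 2*(⅑)) + 22740/2909 = 4*(64 - ⅓ - ⅑)/(-64 + ⅓ + 2/9) + 22740/2909 = 4*(572/9)/(-571/9) + 22740/2909 = 4*(-9/571)*(572/9) + 22740/2909 = -2288/571 + 22740/2909 = 6328748/1661039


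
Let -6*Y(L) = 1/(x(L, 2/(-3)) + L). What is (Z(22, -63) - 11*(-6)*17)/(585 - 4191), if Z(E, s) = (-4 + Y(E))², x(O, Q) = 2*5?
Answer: -41952769/132931584 ≈ -0.31560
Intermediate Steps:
x(O, Q) = 10
Y(L) = -1/(6*(10 + L))
Z(E, s) = (-4 - 1/(60 + 6*E))²
(Z(22, -63) - 11*(-6)*17)/(585 - 4191) = ((241 + 24*22)²/(36*(10 + 22)²) - 11*(-6)*17)/(585 - 4191) = ((1/36)*(241 + 528)²/32² + 66*17)/(-3606) = ((1/36)*(1/1024)*769² + 1122)*(-1/3606) = ((1/36)*(1/1024)*591361 + 1122)*(-1/3606) = (591361/36864 + 1122)*(-1/3606) = (41952769/36864)*(-1/3606) = -41952769/132931584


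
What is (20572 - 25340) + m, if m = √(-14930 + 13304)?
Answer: -4768 + I*√1626 ≈ -4768.0 + 40.324*I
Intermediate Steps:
m = I*√1626 (m = √(-1626) = I*√1626 ≈ 40.324*I)
(20572 - 25340) + m = (20572 - 25340) + I*√1626 = -4768 + I*√1626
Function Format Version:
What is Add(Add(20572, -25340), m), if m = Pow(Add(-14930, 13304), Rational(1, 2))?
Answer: Add(-4768, Mul(I, Pow(1626, Rational(1, 2)))) ≈ Add(-4768.0, Mul(40.324, I))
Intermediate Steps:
m = Mul(I, Pow(1626, Rational(1, 2))) (m = Pow(-1626, Rational(1, 2)) = Mul(I, Pow(1626, Rational(1, 2))) ≈ Mul(40.324, I))
Add(Add(20572, -25340), m) = Add(Add(20572, -25340), Mul(I, Pow(1626, Rational(1, 2)))) = Add(-4768, Mul(I, Pow(1626, Rational(1, 2))))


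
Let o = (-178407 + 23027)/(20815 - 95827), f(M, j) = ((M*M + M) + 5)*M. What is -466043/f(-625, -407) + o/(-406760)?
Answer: 101299816087469/53124045518775000 ≈ 0.0019069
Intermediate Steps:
f(M, j) = M*(5 + M + M²) (f(M, j) = ((M² + M) + 5)*M = ((M + M²) + 5)*M = (5 + M + M²)*M = M*(5 + M + M²))
o = 38845/18753 (o = -155380/(-75012) = -155380*(-1/75012) = 38845/18753 ≈ 2.0714)
-466043/f(-625, -407) + o/(-406760) = -466043*(-1/(625*(5 - 625 + (-625)²))) + (38845/18753)/(-406760) = -466043*(-1/(625*(5 - 625 + 390625))) + (38845/18753)*(-1/406760) = -466043/((-625*390005)) - 7769/1525594056 = -466043/(-243753125) - 7769/1525594056 = -466043*(-1/243753125) - 7769/1525594056 = 466043/243753125 - 7769/1525594056 = 101299816087469/53124045518775000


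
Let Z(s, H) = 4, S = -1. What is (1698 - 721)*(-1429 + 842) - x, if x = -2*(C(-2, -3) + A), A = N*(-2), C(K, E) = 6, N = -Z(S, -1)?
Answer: -573471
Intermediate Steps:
N = -4 (N = -1*4 = -4)
A = 8 (A = -4*(-2) = 8)
x = -28 (x = -2*(6 + 8) = -2*14 = -28)
(1698 - 721)*(-1429 + 842) - x = (1698 - 721)*(-1429 + 842) - 1*(-28) = 977*(-587) + 28 = -573499 + 28 = -573471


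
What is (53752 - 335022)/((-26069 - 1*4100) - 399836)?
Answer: 56254/86001 ≈ 0.65411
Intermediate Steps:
(53752 - 335022)/((-26069 - 1*4100) - 399836) = -281270/((-26069 - 4100) - 399836) = -281270/(-30169 - 399836) = -281270/(-430005) = -281270*(-1/430005) = 56254/86001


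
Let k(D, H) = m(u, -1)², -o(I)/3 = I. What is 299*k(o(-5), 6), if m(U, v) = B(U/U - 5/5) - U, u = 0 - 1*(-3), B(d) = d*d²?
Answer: 2691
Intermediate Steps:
B(d) = d³
u = 3 (u = 0 + 3 = 3)
o(I) = -3*I
m(U, v) = -U (m(U, v) = (U/U - 5/5)³ - U = (1 - 5*⅕)³ - U = (1 - 1)³ - U = 0³ - U = 0 - U = -U)
k(D, H) = 9 (k(D, H) = (-1*3)² = (-3)² = 9)
299*k(o(-5), 6) = 299*9 = 2691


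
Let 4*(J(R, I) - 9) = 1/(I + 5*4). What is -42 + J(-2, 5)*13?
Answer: 7513/100 ≈ 75.130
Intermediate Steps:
J(R, I) = 9 + 1/(4*(20 + I)) (J(R, I) = 9 + 1/(4*(I + 5*4)) = 9 + 1/(4*(I + 20)) = 9 + 1/(4*(20 + I)))
-42 + J(-2, 5)*13 = -42 + ((721 + 36*5)/(4*(20 + 5)))*13 = -42 + ((¼)*(721 + 180)/25)*13 = -42 + ((¼)*(1/25)*901)*13 = -42 + (901/100)*13 = -42 + 11713/100 = 7513/100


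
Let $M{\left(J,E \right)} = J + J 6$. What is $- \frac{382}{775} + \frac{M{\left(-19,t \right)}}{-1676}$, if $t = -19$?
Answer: $- \frac{537157}{1298900} \approx -0.41355$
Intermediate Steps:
$M{\left(J,E \right)} = 7 J$ ($M{\left(J,E \right)} = J + 6 J = 7 J$)
$- \frac{382}{775} + \frac{M{\left(-19,t \right)}}{-1676} = - \frac{382}{775} + \frac{7 \left(-19\right)}{-1676} = \left(-382\right) \frac{1}{775} - - \frac{133}{1676} = - \frac{382}{775} + \frac{133}{1676} = - \frac{537157}{1298900}$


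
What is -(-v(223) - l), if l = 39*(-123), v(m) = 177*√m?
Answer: -4797 + 177*√223 ≈ -2153.8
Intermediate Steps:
l = -4797
-(-v(223) - l) = -(-177*√223 - 1*(-4797)) = -(-177*√223 + 4797) = -(4797 - 177*√223) = -4797 + 177*√223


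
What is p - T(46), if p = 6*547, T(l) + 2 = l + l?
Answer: 3192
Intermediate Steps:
T(l) = -2 + 2*l (T(l) = -2 + (l + l) = -2 + 2*l)
p = 3282
p - T(46) = 3282 - (-2 + 2*46) = 3282 - (-2 + 92) = 3282 - 1*90 = 3282 - 90 = 3192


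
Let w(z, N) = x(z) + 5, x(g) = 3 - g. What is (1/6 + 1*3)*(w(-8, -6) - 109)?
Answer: -589/2 ≈ -294.50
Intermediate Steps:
w(z, N) = 8 - z (w(z, N) = (3 - z) + 5 = 8 - z)
(1/6 + 1*3)*(w(-8, -6) - 109) = (1/6 + 1*3)*((8 - 1*(-8)) - 109) = (1*(⅙) + 3)*((8 + 8) - 109) = (⅙ + 3)*(16 - 109) = (19/6)*(-93) = -589/2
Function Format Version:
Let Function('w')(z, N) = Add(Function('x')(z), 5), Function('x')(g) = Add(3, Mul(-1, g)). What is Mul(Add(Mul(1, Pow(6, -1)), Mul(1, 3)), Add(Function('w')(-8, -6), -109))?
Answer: Rational(-589, 2) ≈ -294.50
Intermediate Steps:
Function('w')(z, N) = Add(8, Mul(-1, z)) (Function('w')(z, N) = Add(Add(3, Mul(-1, z)), 5) = Add(8, Mul(-1, z)))
Mul(Add(Mul(1, Pow(6, -1)), Mul(1, 3)), Add(Function('w')(-8, -6), -109)) = Mul(Add(Mul(1, Pow(6, -1)), Mul(1, 3)), Add(Add(8, Mul(-1, -8)), -109)) = Mul(Add(Mul(1, Rational(1, 6)), 3), Add(Add(8, 8), -109)) = Mul(Add(Rational(1, 6), 3), Add(16, -109)) = Mul(Rational(19, 6), -93) = Rational(-589, 2)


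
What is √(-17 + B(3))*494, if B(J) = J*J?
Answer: 988*I*√2 ≈ 1397.2*I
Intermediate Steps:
B(J) = J²
√(-17 + B(3))*494 = √(-17 + 3²)*494 = √(-17 + 9)*494 = √(-8)*494 = (2*I*√2)*494 = 988*I*√2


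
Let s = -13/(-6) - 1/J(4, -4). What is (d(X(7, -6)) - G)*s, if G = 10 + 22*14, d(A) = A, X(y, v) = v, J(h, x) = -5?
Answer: -3834/5 ≈ -766.80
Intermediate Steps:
G = 318 (G = 10 + 308 = 318)
s = 71/30 (s = -13/(-6) - 1/(-5) = -13*(-1/6) - 1*(-1/5) = 13/6 + 1/5 = 71/30 ≈ 2.3667)
(d(X(7, -6)) - G)*s = (-6 - 1*318)*(71/30) = (-6 - 318)*(71/30) = -324*71/30 = -3834/5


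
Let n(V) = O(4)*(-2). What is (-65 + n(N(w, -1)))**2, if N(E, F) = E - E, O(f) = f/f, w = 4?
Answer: 4489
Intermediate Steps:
O(f) = 1
N(E, F) = 0
n(V) = -2 (n(V) = 1*(-2) = -2)
(-65 + n(N(w, -1)))**2 = (-65 - 2)**2 = (-67)**2 = 4489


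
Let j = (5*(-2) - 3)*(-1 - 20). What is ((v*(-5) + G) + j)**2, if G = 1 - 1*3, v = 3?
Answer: 65536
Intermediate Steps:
G = -2 (G = 1 - 3 = -2)
j = 273 (j = (-10 - 3)*(-21) = -13*(-21) = 273)
((v*(-5) + G) + j)**2 = ((3*(-5) - 2) + 273)**2 = ((-15 - 2) + 273)**2 = (-17 + 273)**2 = 256**2 = 65536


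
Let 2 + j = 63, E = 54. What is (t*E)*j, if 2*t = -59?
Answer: -97173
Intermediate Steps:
t = -59/2 (t = (½)*(-59) = -59/2 ≈ -29.500)
j = 61 (j = -2 + 63 = 61)
(t*E)*j = -59/2*54*61 = -1593*61 = -97173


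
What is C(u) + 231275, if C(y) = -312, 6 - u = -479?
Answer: 230963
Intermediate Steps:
u = 485 (u = 6 - 1*(-479) = 6 + 479 = 485)
C(u) + 231275 = -312 + 231275 = 230963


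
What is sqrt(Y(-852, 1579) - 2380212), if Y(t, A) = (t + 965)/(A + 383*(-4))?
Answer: I*sqrt(5257882997)/47 ≈ 1542.8*I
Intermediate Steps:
Y(t, A) = (965 + t)/(-1532 + A) (Y(t, A) = (965 + t)/(A - 1532) = (965 + t)/(-1532 + A))
sqrt(Y(-852, 1579) - 2380212) = sqrt((965 - 852)/(-1532 + 1579) - 2380212) = sqrt(113/47 - 2380212) = sqrt(-111869851/47) = I*sqrt(5257882997)/47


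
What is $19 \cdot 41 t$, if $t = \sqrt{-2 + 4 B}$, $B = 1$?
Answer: $779 \sqrt{2} \approx 1101.7$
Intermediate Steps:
$t = \sqrt{2}$ ($t = \sqrt{-2 + 4 \cdot 1} = \sqrt{-2 + 4} = \sqrt{2} \approx 1.4142$)
$19 \cdot 41 t = 19 \cdot 41 \sqrt{2} = 779 \sqrt{2}$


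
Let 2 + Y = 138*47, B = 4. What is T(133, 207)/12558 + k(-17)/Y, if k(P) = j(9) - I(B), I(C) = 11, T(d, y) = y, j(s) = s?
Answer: 2386/147511 ≈ 0.016175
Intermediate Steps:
Y = 6484 (Y = -2 + 138*47 = -2 + 6486 = 6484)
k(P) = -2 (k(P) = 9 - 1*11 = 9 - 11 = -2)
T(133, 207)/12558 + k(-17)/Y = 207/12558 - 2/6484 = 207*(1/12558) - 2*1/6484 = 3/182 - 1/3242 = 2386/147511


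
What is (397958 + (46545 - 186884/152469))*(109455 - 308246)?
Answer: -13472610960703193/152469 ≈ -8.8363e+10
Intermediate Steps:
(397958 + (46545 - 186884/152469))*(109455 - 308246) = (397958 + (46545 - 186884/152469))*(-198791) = (397958 + 7096482721/152469)*(-198791) = (67772741023/152469)*(-198791) = -13472610960703193/152469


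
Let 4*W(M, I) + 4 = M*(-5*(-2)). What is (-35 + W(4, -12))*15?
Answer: -390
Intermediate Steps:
W(M, I) = -1 + 5*M/2 (W(M, I) = -1 + (M*(-5*(-2)))/4 = -1 + (M*10)/4 = -1 + (10*M)/4 = -1 + 5*M/2)
(-35 + W(4, -12))*15 = (-35 + (-1 + (5/2)*4))*15 = (-35 + (-1 + 10))*15 = (-35 + 9)*15 = -26*15 = -390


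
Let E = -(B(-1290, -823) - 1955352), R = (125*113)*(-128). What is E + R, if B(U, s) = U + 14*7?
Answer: 148544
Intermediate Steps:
B(U, s) = 98 + U (B(U, s) = U + 98 = 98 + U)
R = -1808000 (R = 14125*(-128) = -1808000)
E = 1956544 (E = -((98 - 1290) - 1955352) = -(-1192 - 1955352) = -1*(-1956544) = 1956544)
E + R = 1956544 - 1808000 = 148544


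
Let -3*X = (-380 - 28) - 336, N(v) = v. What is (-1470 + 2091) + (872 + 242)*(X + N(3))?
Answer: 280235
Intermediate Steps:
X = 248 (X = -((-380 - 28) - 336)/3 = -(-408 - 336)/3 = -1/3*(-744) = 248)
(-1470 + 2091) + (872 + 242)*(X + N(3)) = (-1470 + 2091) + (872 + 242)*(248 + 3) = 621 + 1114*251 = 621 + 279614 = 280235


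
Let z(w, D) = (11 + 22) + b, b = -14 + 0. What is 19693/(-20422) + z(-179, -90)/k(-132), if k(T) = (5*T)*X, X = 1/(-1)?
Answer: -6304681/6739260 ≈ -0.93552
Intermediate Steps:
X = -1
b = -14
k(T) = -5*T (k(T) = (5*T)*(-1) = -5*T)
z(w, D) = 19 (z(w, D) = (11 + 22) - 14 = 33 - 14 = 19)
19693/(-20422) + z(-179, -90)/k(-132) = 19693/(-20422) + 19/((-5*(-132))) = 19693*(-1/20422) + 19/660 = -19693/20422 + 19*(1/660) = -19693/20422 + 19/660 = -6304681/6739260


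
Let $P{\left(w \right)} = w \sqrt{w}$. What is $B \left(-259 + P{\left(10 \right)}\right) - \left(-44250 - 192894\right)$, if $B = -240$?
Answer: $299304 - 2400 \sqrt{10} \approx 2.9171 \cdot 10^{5}$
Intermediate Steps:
$P{\left(w \right)} = w^{\frac{3}{2}}$
$B \left(-259 + P{\left(10 \right)}\right) - \left(-44250 - 192894\right) = - 240 \left(-259 + 10^{\frac{3}{2}}\right) - \left(-44250 - 192894\right) = - 240 \left(-259 + 10 \sqrt{10}\right) - \left(-44250 - 192894\right) = \left(62160 - 2400 \sqrt{10}\right) - -237144 = \left(62160 - 2400 \sqrt{10}\right) + 237144 = 299304 - 2400 \sqrt{10}$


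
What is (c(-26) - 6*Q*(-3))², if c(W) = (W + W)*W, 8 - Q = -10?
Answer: 2808976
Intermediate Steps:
Q = 18 (Q = 8 - 1*(-10) = 8 + 10 = 18)
c(W) = 2*W² (c(W) = (2*W)*W = 2*W²)
(c(-26) - 6*Q*(-3))² = (2*(-26)² - 6*18*(-3))² = (2*676 - 108*(-3))² = (1352 + 324)² = 1676² = 2808976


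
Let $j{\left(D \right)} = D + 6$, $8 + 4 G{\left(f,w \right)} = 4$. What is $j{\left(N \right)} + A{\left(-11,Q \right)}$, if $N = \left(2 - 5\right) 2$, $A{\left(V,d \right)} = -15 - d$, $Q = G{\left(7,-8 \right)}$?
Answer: $-14$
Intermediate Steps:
$G{\left(f,w \right)} = -1$ ($G{\left(f,w \right)} = -2 + \frac{1}{4} \cdot 4 = -2 + 1 = -1$)
$Q = -1$
$N = -6$ ($N = \left(-3\right) 2 = -6$)
$j{\left(D \right)} = 6 + D$
$j{\left(N \right)} + A{\left(-11,Q \right)} = \left(6 - 6\right) - 14 = 0 + \left(-15 + 1\right) = 0 - 14 = -14$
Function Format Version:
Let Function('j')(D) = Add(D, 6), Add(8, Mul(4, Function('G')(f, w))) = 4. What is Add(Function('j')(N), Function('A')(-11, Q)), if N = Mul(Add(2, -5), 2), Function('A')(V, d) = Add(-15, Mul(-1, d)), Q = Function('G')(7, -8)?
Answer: -14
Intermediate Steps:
Function('G')(f, w) = -1 (Function('G')(f, w) = Add(-2, Mul(Rational(1, 4), 4)) = Add(-2, 1) = -1)
Q = -1
N = -6 (N = Mul(-3, 2) = -6)
Function('j')(D) = Add(6, D)
Add(Function('j')(N), Function('A')(-11, Q)) = Add(Add(6, -6), Add(-15, Mul(-1, -1))) = Add(0, Add(-15, 1)) = Add(0, -14) = -14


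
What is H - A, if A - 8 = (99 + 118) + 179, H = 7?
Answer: -397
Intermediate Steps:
A = 404 (A = 8 + ((99 + 118) + 179) = 8 + (217 + 179) = 8 + 396 = 404)
H - A = 7 - 1*404 = 7 - 404 = -397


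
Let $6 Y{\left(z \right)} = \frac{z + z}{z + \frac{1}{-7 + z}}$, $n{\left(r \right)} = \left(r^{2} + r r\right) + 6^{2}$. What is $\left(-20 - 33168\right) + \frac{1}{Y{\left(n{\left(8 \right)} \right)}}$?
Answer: $- \frac{854447377}{25748} \approx -33185.0$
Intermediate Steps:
$n{\left(r \right)} = 36 + 2 r^{2}$ ($n{\left(r \right)} = \left(r^{2} + r^{2}\right) + 36 = 2 r^{2} + 36 = 36 + 2 r^{2}$)
$Y{\left(z \right)} = \frac{z}{3 \left(z + \frac{1}{-7 + z}\right)}$ ($Y{\left(z \right)} = \frac{\left(z + z\right) \frac{1}{z + \frac{1}{-7 + z}}}{6} = \frac{2 z \frac{1}{z + \frac{1}{-7 + z}}}{6} = \frac{z}{3 \left(z + \frac{1}{-7 + z}\right)}$)
$\left(-20 - 33168\right) + \frac{1}{Y{\left(n{\left(8 \right)} \right)}} = \left(-20 - 33168\right) + \frac{1}{\frac{1}{3} \left(36 + 2 \cdot 8^{2}\right) \frac{1}{1 + \left(36 + 2 \cdot 8^{2}\right)^{2} - 7 \left(36 + 2 \cdot 8^{2}\right)} \left(-7 + \left(36 + 2 \cdot 8^{2}\right)\right)} = -33188 + \frac{1}{\frac{1}{3} \left(36 + 2 \cdot 64\right) \frac{1}{1 + \left(36 + 2 \cdot 64\right)^{2} - 7 \left(36 + 2 \cdot 64\right)} \left(-7 + \left(36 + 2 \cdot 64\right)\right)} = -33188 + \frac{1}{\frac{1}{3} \left(36 + 128\right) \frac{1}{1 + \left(36 + 128\right)^{2} - 7 \left(36 + 128\right)} \left(-7 + \left(36 + 128\right)\right)} = -33188 + \frac{1}{\frac{1}{3} \cdot 164 \frac{1}{1 + 164^{2} - 1148} \left(-7 + 164\right)} = -33188 + \frac{1}{\frac{1}{3} \cdot 164 \frac{1}{1 + 26896 - 1148} \cdot 157} = -33188 + \frac{1}{\frac{1}{3} \cdot 164 \cdot \frac{1}{25749} \cdot 157} = -33188 + \frac{1}{\frac{25748}{77247}} = -33188 + \frac{77247}{25748} = - \frac{854447377}{25748}$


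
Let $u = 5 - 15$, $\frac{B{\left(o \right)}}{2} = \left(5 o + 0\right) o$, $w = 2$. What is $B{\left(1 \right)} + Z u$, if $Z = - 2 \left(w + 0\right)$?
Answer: $50$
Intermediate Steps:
$B{\left(o \right)} = 10 o^{2}$ ($B{\left(o \right)} = 2 \left(5 o + 0\right) o = 2 \cdot 5 o o = 2 \cdot 5 o^{2} = 10 o^{2}$)
$u = -10$ ($u = 5 - 15 = -10$)
$Z = -4$ ($Z = - 2 \left(2 + 0\right) = \left(-2\right) 2 = -4$)
$B{\left(1 \right)} + Z u = 10 \cdot 1^{2} - -40 = 10 \cdot 1 + 40 = 10 + 40 = 50$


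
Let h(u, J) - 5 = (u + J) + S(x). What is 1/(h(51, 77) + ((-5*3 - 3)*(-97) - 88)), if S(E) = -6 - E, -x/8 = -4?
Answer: 1/1753 ≈ 0.00057045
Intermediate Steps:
x = 32 (x = -8*(-4) = 32)
h(u, J) = -33 + J + u (h(u, J) = 5 + ((u + J) + (-6 - 1*32)) = 5 + ((J + u) + (-6 - 32)) = 5 + ((J + u) - 38) = 5 + (-38 + J + u) = -33 + J + u)
1/(h(51, 77) + ((-5*3 - 3)*(-97) - 88)) = 1/((-33 + 77 + 51) + ((-5*3 - 3)*(-97) - 88)) = 1/(95 + ((-15 - 3)*(-97) - 88)) = 1/(95 + (-18*(-97) - 88)) = 1/(95 + (1746 - 88)) = 1/(95 + 1658) = 1/1753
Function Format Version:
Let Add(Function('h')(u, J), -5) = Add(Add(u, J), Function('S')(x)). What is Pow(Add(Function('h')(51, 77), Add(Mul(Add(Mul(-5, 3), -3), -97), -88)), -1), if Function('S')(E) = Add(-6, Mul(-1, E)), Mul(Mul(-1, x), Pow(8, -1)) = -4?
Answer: Rational(1, 1753) ≈ 0.00057045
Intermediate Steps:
x = 32 (x = Mul(-8, -4) = 32)
Function('h')(u, J) = Add(-33, J, u) (Function('h')(u, J) = Add(5, Add(Add(u, J), Add(-6, Mul(-1, 32)))) = Add(5, Add(Add(J, u), Add(-6, -32))) = Add(5, Add(Add(J, u), -38)) = Add(5, Add(-38, J, u)) = Add(-33, J, u))
Pow(Add(Function('h')(51, 77), Add(Mul(Add(Mul(-5, 3), -3), -97), -88)), -1) = Pow(Add(Add(-33, 77, 51), Add(Mul(Add(Mul(-5, 3), -3), -97), -88)), -1) = Pow(Add(95, Add(Mul(Add(-15, -3), -97), -88)), -1) = Pow(Add(95, Add(Mul(-18, -97), -88)), -1) = Pow(Add(95, Add(1746, -88)), -1) = Pow(Add(95, 1658), -1) = Pow(1753, -1) = Rational(1, 1753)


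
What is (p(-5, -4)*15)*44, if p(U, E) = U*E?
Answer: 13200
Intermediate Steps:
p(U, E) = E*U
(p(-5, -4)*15)*44 = (-4*(-5)*15)*44 = (20*15)*44 = 300*44 = 13200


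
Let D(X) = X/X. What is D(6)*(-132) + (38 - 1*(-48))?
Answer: -46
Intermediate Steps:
D(X) = 1
D(6)*(-132) + (38 - 1*(-48)) = 1*(-132) + (38 - 1*(-48)) = -132 + (38 + 48) = -132 + 86 = -46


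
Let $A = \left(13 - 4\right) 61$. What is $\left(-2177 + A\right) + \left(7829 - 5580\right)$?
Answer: $621$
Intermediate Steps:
$A = 549$ ($A = 9 \cdot 61 = 549$)
$\left(-2177 + A\right) + \left(7829 - 5580\right) = \left(-2177 + 549\right) + \left(7829 - 5580\right) = -1628 + 2249 = 621$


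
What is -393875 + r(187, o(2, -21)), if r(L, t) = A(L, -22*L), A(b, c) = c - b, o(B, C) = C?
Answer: -398176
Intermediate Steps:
r(L, t) = -23*L (r(L, t) = -22*L - L = -23*L)
-393875 + r(187, o(2, -21)) = -393875 - 23*187 = -393875 - 4301 = -398176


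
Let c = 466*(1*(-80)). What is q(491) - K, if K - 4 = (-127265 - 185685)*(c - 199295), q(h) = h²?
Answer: -74035905173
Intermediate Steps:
c = -37280 (c = 466*(-80) = -37280)
K = 74036146254 (K = 4 + (-127265 - 185685)*(-37280 - 199295) = 4 - 312950*(-236575) = 4 + 74036146250 = 74036146254)
q(491) - K = 491² - 1*74036146254 = 241081 - 74036146254 = -74035905173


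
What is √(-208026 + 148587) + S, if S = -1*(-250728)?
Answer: 250728 + I*√59439 ≈ 2.5073e+5 + 243.8*I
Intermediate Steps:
S = 250728
√(-208026 + 148587) + S = √(-208026 + 148587) + 250728 = √(-59439) + 250728 = I*√59439 + 250728 = 250728 + I*√59439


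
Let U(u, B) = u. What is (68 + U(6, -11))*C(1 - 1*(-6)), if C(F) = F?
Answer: 518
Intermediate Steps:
(68 + U(6, -11))*C(1 - 1*(-6)) = (68 + 6)*(1 - 1*(-6)) = 74*(1 + 6) = 74*7 = 518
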